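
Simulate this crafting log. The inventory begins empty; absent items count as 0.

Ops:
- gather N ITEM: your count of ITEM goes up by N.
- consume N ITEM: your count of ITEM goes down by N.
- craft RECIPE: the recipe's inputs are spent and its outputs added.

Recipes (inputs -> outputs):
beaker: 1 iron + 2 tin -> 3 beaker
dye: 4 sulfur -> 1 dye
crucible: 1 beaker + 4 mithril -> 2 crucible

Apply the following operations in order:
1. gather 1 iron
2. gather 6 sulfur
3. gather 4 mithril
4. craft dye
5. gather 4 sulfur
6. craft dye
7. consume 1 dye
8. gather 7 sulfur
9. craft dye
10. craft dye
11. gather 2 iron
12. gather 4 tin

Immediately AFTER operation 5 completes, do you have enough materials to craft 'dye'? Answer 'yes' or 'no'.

After 1 (gather 1 iron): iron=1
After 2 (gather 6 sulfur): iron=1 sulfur=6
After 3 (gather 4 mithril): iron=1 mithril=4 sulfur=6
After 4 (craft dye): dye=1 iron=1 mithril=4 sulfur=2
After 5 (gather 4 sulfur): dye=1 iron=1 mithril=4 sulfur=6

Answer: yes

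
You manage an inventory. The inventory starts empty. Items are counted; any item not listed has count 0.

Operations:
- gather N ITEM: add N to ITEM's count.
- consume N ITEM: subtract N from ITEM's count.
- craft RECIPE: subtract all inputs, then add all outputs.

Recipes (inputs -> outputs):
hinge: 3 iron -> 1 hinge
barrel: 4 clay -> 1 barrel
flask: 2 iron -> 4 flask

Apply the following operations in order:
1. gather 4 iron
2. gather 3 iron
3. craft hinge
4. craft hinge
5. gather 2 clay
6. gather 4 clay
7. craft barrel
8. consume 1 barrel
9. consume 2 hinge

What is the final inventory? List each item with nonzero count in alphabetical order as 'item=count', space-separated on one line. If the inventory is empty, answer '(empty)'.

After 1 (gather 4 iron): iron=4
After 2 (gather 3 iron): iron=7
After 3 (craft hinge): hinge=1 iron=4
After 4 (craft hinge): hinge=2 iron=1
After 5 (gather 2 clay): clay=2 hinge=2 iron=1
After 6 (gather 4 clay): clay=6 hinge=2 iron=1
After 7 (craft barrel): barrel=1 clay=2 hinge=2 iron=1
After 8 (consume 1 barrel): clay=2 hinge=2 iron=1
After 9 (consume 2 hinge): clay=2 iron=1

Answer: clay=2 iron=1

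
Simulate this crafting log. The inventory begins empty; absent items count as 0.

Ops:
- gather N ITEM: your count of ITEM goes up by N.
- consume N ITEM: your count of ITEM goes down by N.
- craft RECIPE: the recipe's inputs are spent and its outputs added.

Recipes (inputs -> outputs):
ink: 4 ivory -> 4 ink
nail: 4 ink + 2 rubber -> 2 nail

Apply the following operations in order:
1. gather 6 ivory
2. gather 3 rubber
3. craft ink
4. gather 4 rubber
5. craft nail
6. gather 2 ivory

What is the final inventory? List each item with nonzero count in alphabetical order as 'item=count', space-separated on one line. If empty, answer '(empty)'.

Answer: ivory=4 nail=2 rubber=5

Derivation:
After 1 (gather 6 ivory): ivory=6
After 2 (gather 3 rubber): ivory=6 rubber=3
After 3 (craft ink): ink=4 ivory=2 rubber=3
After 4 (gather 4 rubber): ink=4 ivory=2 rubber=7
After 5 (craft nail): ivory=2 nail=2 rubber=5
After 6 (gather 2 ivory): ivory=4 nail=2 rubber=5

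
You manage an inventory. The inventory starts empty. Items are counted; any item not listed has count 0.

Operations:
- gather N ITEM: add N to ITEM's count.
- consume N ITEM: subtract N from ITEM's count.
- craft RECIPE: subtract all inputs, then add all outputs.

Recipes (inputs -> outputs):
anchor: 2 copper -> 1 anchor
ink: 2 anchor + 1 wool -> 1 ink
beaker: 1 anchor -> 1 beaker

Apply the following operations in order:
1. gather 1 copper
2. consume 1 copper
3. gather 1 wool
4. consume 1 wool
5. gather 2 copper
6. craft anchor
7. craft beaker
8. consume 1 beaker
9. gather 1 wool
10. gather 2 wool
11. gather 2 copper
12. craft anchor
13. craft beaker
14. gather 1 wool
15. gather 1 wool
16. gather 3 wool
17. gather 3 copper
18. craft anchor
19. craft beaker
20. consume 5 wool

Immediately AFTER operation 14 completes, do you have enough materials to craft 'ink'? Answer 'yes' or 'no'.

After 1 (gather 1 copper): copper=1
After 2 (consume 1 copper): (empty)
After 3 (gather 1 wool): wool=1
After 4 (consume 1 wool): (empty)
After 5 (gather 2 copper): copper=2
After 6 (craft anchor): anchor=1
After 7 (craft beaker): beaker=1
After 8 (consume 1 beaker): (empty)
After 9 (gather 1 wool): wool=1
After 10 (gather 2 wool): wool=3
After 11 (gather 2 copper): copper=2 wool=3
After 12 (craft anchor): anchor=1 wool=3
After 13 (craft beaker): beaker=1 wool=3
After 14 (gather 1 wool): beaker=1 wool=4

Answer: no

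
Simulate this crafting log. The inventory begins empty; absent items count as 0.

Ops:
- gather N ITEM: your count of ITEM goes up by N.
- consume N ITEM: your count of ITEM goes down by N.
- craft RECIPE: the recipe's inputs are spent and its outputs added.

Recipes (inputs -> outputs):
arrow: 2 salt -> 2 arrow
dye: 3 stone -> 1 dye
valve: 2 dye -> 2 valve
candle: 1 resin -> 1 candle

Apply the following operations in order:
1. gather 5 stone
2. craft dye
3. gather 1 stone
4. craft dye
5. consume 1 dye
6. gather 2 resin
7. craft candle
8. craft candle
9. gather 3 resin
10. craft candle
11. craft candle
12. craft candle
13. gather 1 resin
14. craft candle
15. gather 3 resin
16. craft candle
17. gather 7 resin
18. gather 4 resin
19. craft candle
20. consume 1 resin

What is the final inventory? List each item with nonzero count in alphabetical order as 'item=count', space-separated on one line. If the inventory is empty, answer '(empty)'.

After 1 (gather 5 stone): stone=5
After 2 (craft dye): dye=1 stone=2
After 3 (gather 1 stone): dye=1 stone=3
After 4 (craft dye): dye=2
After 5 (consume 1 dye): dye=1
After 6 (gather 2 resin): dye=1 resin=2
After 7 (craft candle): candle=1 dye=1 resin=1
After 8 (craft candle): candle=2 dye=1
After 9 (gather 3 resin): candle=2 dye=1 resin=3
After 10 (craft candle): candle=3 dye=1 resin=2
After 11 (craft candle): candle=4 dye=1 resin=1
After 12 (craft candle): candle=5 dye=1
After 13 (gather 1 resin): candle=5 dye=1 resin=1
After 14 (craft candle): candle=6 dye=1
After 15 (gather 3 resin): candle=6 dye=1 resin=3
After 16 (craft candle): candle=7 dye=1 resin=2
After 17 (gather 7 resin): candle=7 dye=1 resin=9
After 18 (gather 4 resin): candle=7 dye=1 resin=13
After 19 (craft candle): candle=8 dye=1 resin=12
After 20 (consume 1 resin): candle=8 dye=1 resin=11

Answer: candle=8 dye=1 resin=11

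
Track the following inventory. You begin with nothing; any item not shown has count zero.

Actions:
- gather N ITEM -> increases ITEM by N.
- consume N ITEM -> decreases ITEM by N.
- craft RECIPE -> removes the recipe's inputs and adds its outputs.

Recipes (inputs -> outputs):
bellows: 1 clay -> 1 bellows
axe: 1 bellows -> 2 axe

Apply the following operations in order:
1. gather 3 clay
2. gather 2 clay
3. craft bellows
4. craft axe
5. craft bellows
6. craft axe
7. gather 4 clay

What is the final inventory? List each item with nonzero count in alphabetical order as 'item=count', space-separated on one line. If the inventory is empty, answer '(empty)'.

After 1 (gather 3 clay): clay=3
After 2 (gather 2 clay): clay=5
After 3 (craft bellows): bellows=1 clay=4
After 4 (craft axe): axe=2 clay=4
After 5 (craft bellows): axe=2 bellows=1 clay=3
After 6 (craft axe): axe=4 clay=3
After 7 (gather 4 clay): axe=4 clay=7

Answer: axe=4 clay=7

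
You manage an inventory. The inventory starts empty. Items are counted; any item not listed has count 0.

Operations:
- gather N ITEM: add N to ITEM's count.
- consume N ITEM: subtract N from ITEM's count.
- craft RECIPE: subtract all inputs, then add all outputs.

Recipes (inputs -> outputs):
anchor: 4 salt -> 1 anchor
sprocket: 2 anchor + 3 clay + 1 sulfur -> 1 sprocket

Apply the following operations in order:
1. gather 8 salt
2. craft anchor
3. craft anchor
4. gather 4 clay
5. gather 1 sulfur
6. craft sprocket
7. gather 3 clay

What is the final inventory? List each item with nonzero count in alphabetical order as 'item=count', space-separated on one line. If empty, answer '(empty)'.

After 1 (gather 8 salt): salt=8
After 2 (craft anchor): anchor=1 salt=4
After 3 (craft anchor): anchor=2
After 4 (gather 4 clay): anchor=2 clay=4
After 5 (gather 1 sulfur): anchor=2 clay=4 sulfur=1
After 6 (craft sprocket): clay=1 sprocket=1
After 7 (gather 3 clay): clay=4 sprocket=1

Answer: clay=4 sprocket=1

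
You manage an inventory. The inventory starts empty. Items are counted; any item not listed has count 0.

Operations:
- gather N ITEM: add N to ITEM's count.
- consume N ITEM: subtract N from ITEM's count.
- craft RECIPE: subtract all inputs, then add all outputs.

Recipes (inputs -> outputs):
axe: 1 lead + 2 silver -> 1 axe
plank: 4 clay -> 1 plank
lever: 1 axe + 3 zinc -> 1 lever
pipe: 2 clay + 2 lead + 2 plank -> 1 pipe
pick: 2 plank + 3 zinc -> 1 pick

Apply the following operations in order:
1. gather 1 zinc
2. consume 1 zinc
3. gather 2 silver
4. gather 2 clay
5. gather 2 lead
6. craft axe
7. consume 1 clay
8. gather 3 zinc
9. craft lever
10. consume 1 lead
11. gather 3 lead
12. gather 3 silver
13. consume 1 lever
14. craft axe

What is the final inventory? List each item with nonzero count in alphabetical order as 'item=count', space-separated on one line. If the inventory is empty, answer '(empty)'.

After 1 (gather 1 zinc): zinc=1
After 2 (consume 1 zinc): (empty)
After 3 (gather 2 silver): silver=2
After 4 (gather 2 clay): clay=2 silver=2
After 5 (gather 2 lead): clay=2 lead=2 silver=2
After 6 (craft axe): axe=1 clay=2 lead=1
After 7 (consume 1 clay): axe=1 clay=1 lead=1
After 8 (gather 3 zinc): axe=1 clay=1 lead=1 zinc=3
After 9 (craft lever): clay=1 lead=1 lever=1
After 10 (consume 1 lead): clay=1 lever=1
After 11 (gather 3 lead): clay=1 lead=3 lever=1
After 12 (gather 3 silver): clay=1 lead=3 lever=1 silver=3
After 13 (consume 1 lever): clay=1 lead=3 silver=3
After 14 (craft axe): axe=1 clay=1 lead=2 silver=1

Answer: axe=1 clay=1 lead=2 silver=1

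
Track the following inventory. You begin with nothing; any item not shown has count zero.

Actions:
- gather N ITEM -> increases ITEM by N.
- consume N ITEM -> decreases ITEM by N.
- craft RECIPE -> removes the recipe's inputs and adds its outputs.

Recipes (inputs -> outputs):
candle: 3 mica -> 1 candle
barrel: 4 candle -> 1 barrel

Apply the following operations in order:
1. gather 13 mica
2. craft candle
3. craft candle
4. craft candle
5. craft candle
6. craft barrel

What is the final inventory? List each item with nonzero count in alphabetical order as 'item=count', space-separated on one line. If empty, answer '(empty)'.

Answer: barrel=1 mica=1

Derivation:
After 1 (gather 13 mica): mica=13
After 2 (craft candle): candle=1 mica=10
After 3 (craft candle): candle=2 mica=7
After 4 (craft candle): candle=3 mica=4
After 5 (craft candle): candle=4 mica=1
After 6 (craft barrel): barrel=1 mica=1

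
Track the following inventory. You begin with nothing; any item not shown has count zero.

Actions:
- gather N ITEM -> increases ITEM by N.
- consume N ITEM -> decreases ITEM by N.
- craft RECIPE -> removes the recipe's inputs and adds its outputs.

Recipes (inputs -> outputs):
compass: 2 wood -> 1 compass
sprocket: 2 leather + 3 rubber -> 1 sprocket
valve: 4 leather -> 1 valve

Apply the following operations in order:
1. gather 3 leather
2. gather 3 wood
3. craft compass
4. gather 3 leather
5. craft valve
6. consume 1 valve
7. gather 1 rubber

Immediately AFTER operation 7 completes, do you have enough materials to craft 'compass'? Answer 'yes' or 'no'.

After 1 (gather 3 leather): leather=3
After 2 (gather 3 wood): leather=3 wood=3
After 3 (craft compass): compass=1 leather=3 wood=1
After 4 (gather 3 leather): compass=1 leather=6 wood=1
After 5 (craft valve): compass=1 leather=2 valve=1 wood=1
After 6 (consume 1 valve): compass=1 leather=2 wood=1
After 7 (gather 1 rubber): compass=1 leather=2 rubber=1 wood=1

Answer: no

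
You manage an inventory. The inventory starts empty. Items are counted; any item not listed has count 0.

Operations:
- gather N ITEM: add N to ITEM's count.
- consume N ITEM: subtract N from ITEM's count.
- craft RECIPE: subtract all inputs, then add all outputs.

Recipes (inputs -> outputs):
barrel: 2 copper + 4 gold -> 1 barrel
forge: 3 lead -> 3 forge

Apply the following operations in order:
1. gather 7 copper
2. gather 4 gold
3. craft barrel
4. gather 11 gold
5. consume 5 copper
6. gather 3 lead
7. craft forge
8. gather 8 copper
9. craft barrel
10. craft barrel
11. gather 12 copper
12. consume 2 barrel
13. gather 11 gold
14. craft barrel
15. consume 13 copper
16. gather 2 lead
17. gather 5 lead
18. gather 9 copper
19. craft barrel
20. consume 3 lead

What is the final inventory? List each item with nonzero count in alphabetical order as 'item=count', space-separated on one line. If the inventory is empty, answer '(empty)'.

After 1 (gather 7 copper): copper=7
After 2 (gather 4 gold): copper=7 gold=4
After 3 (craft barrel): barrel=1 copper=5
After 4 (gather 11 gold): barrel=1 copper=5 gold=11
After 5 (consume 5 copper): barrel=1 gold=11
After 6 (gather 3 lead): barrel=1 gold=11 lead=3
After 7 (craft forge): barrel=1 forge=3 gold=11
After 8 (gather 8 copper): barrel=1 copper=8 forge=3 gold=11
After 9 (craft barrel): barrel=2 copper=6 forge=3 gold=7
After 10 (craft barrel): barrel=3 copper=4 forge=3 gold=3
After 11 (gather 12 copper): barrel=3 copper=16 forge=3 gold=3
After 12 (consume 2 barrel): barrel=1 copper=16 forge=3 gold=3
After 13 (gather 11 gold): barrel=1 copper=16 forge=3 gold=14
After 14 (craft barrel): barrel=2 copper=14 forge=3 gold=10
After 15 (consume 13 copper): barrel=2 copper=1 forge=3 gold=10
After 16 (gather 2 lead): barrel=2 copper=1 forge=3 gold=10 lead=2
After 17 (gather 5 lead): barrel=2 copper=1 forge=3 gold=10 lead=7
After 18 (gather 9 copper): barrel=2 copper=10 forge=3 gold=10 lead=7
After 19 (craft barrel): barrel=3 copper=8 forge=3 gold=6 lead=7
After 20 (consume 3 lead): barrel=3 copper=8 forge=3 gold=6 lead=4

Answer: barrel=3 copper=8 forge=3 gold=6 lead=4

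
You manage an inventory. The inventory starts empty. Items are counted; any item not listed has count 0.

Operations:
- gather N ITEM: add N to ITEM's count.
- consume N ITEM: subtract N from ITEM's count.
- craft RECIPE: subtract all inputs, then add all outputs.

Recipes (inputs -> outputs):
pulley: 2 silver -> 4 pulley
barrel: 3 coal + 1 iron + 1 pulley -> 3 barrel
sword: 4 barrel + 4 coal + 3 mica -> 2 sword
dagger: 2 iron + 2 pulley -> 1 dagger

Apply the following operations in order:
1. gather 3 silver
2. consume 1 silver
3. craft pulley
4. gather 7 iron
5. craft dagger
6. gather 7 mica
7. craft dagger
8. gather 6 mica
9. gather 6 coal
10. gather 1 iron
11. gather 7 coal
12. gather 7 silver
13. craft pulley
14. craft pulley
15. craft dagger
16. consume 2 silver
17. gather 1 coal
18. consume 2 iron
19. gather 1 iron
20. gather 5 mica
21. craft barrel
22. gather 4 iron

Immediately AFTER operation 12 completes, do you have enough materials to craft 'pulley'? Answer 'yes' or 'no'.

After 1 (gather 3 silver): silver=3
After 2 (consume 1 silver): silver=2
After 3 (craft pulley): pulley=4
After 4 (gather 7 iron): iron=7 pulley=4
After 5 (craft dagger): dagger=1 iron=5 pulley=2
After 6 (gather 7 mica): dagger=1 iron=5 mica=7 pulley=2
After 7 (craft dagger): dagger=2 iron=3 mica=7
After 8 (gather 6 mica): dagger=2 iron=3 mica=13
After 9 (gather 6 coal): coal=6 dagger=2 iron=3 mica=13
After 10 (gather 1 iron): coal=6 dagger=2 iron=4 mica=13
After 11 (gather 7 coal): coal=13 dagger=2 iron=4 mica=13
After 12 (gather 7 silver): coal=13 dagger=2 iron=4 mica=13 silver=7

Answer: yes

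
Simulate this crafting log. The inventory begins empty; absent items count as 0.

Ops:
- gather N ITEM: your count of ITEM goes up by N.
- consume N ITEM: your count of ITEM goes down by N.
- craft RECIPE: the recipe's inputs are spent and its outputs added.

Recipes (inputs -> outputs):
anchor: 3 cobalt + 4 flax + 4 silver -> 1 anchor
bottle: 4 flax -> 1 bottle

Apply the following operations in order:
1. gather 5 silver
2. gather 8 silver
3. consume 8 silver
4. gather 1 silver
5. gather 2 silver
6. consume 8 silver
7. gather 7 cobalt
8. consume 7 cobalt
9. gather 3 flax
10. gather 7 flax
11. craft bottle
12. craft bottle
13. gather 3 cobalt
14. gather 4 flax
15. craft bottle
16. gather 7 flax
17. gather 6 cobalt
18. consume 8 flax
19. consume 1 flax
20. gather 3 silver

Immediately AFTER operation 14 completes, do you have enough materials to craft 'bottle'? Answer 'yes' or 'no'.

After 1 (gather 5 silver): silver=5
After 2 (gather 8 silver): silver=13
After 3 (consume 8 silver): silver=5
After 4 (gather 1 silver): silver=6
After 5 (gather 2 silver): silver=8
After 6 (consume 8 silver): (empty)
After 7 (gather 7 cobalt): cobalt=7
After 8 (consume 7 cobalt): (empty)
After 9 (gather 3 flax): flax=3
After 10 (gather 7 flax): flax=10
After 11 (craft bottle): bottle=1 flax=6
After 12 (craft bottle): bottle=2 flax=2
After 13 (gather 3 cobalt): bottle=2 cobalt=3 flax=2
After 14 (gather 4 flax): bottle=2 cobalt=3 flax=6

Answer: yes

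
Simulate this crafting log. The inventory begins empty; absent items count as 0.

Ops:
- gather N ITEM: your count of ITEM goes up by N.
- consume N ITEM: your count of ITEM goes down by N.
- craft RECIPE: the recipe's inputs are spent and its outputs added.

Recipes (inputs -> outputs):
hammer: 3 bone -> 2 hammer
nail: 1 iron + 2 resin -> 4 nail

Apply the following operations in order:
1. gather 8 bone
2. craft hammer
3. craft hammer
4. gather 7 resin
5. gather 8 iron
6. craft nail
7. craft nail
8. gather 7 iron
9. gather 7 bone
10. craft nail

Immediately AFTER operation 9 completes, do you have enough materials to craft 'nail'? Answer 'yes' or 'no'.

After 1 (gather 8 bone): bone=8
After 2 (craft hammer): bone=5 hammer=2
After 3 (craft hammer): bone=2 hammer=4
After 4 (gather 7 resin): bone=2 hammer=4 resin=7
After 5 (gather 8 iron): bone=2 hammer=4 iron=8 resin=7
After 6 (craft nail): bone=2 hammer=4 iron=7 nail=4 resin=5
After 7 (craft nail): bone=2 hammer=4 iron=6 nail=8 resin=3
After 8 (gather 7 iron): bone=2 hammer=4 iron=13 nail=8 resin=3
After 9 (gather 7 bone): bone=9 hammer=4 iron=13 nail=8 resin=3

Answer: yes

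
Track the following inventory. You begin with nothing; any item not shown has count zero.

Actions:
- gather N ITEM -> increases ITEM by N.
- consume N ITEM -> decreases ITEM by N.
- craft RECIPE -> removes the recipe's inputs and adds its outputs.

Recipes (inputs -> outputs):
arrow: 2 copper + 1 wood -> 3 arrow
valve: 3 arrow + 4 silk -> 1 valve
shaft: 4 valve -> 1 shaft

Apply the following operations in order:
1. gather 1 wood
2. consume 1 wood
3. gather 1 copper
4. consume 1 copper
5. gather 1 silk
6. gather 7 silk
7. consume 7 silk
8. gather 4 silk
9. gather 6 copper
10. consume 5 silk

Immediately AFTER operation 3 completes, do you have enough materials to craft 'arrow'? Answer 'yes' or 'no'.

After 1 (gather 1 wood): wood=1
After 2 (consume 1 wood): (empty)
After 3 (gather 1 copper): copper=1

Answer: no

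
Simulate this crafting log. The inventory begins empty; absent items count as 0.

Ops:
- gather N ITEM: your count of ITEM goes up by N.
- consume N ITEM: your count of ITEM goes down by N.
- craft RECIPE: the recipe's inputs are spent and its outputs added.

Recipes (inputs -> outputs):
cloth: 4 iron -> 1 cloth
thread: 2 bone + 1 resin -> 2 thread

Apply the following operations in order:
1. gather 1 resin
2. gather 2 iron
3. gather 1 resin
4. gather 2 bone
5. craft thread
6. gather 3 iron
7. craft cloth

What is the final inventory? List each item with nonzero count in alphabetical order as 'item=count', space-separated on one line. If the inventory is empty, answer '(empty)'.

Answer: cloth=1 iron=1 resin=1 thread=2

Derivation:
After 1 (gather 1 resin): resin=1
After 2 (gather 2 iron): iron=2 resin=1
After 3 (gather 1 resin): iron=2 resin=2
After 4 (gather 2 bone): bone=2 iron=2 resin=2
After 5 (craft thread): iron=2 resin=1 thread=2
After 6 (gather 3 iron): iron=5 resin=1 thread=2
After 7 (craft cloth): cloth=1 iron=1 resin=1 thread=2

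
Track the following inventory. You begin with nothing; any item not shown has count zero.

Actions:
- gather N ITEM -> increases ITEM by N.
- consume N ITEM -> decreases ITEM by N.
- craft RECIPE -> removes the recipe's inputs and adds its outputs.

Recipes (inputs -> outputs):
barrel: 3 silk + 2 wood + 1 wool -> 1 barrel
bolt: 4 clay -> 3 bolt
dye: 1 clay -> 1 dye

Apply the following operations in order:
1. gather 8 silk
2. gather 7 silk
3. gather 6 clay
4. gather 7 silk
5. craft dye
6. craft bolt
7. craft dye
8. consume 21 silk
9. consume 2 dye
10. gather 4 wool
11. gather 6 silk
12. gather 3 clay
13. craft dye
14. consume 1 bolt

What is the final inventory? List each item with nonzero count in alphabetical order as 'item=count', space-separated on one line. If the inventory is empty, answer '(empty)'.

After 1 (gather 8 silk): silk=8
After 2 (gather 7 silk): silk=15
After 3 (gather 6 clay): clay=6 silk=15
After 4 (gather 7 silk): clay=6 silk=22
After 5 (craft dye): clay=5 dye=1 silk=22
After 6 (craft bolt): bolt=3 clay=1 dye=1 silk=22
After 7 (craft dye): bolt=3 dye=2 silk=22
After 8 (consume 21 silk): bolt=3 dye=2 silk=1
After 9 (consume 2 dye): bolt=3 silk=1
After 10 (gather 4 wool): bolt=3 silk=1 wool=4
After 11 (gather 6 silk): bolt=3 silk=7 wool=4
After 12 (gather 3 clay): bolt=3 clay=3 silk=7 wool=4
After 13 (craft dye): bolt=3 clay=2 dye=1 silk=7 wool=4
After 14 (consume 1 bolt): bolt=2 clay=2 dye=1 silk=7 wool=4

Answer: bolt=2 clay=2 dye=1 silk=7 wool=4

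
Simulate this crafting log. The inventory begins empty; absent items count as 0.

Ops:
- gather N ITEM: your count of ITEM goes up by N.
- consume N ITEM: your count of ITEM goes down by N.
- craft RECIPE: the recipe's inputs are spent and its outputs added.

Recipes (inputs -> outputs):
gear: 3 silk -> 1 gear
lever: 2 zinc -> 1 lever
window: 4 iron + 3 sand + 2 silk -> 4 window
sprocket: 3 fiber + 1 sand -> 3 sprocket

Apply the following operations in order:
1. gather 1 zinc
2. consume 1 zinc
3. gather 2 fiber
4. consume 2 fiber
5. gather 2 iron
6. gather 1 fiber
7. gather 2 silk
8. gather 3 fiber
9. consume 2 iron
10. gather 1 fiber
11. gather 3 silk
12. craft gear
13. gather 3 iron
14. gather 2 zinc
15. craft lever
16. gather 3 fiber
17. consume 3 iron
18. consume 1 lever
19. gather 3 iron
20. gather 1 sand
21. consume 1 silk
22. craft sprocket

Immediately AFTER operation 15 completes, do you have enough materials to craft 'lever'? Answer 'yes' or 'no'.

After 1 (gather 1 zinc): zinc=1
After 2 (consume 1 zinc): (empty)
After 3 (gather 2 fiber): fiber=2
After 4 (consume 2 fiber): (empty)
After 5 (gather 2 iron): iron=2
After 6 (gather 1 fiber): fiber=1 iron=2
After 7 (gather 2 silk): fiber=1 iron=2 silk=2
After 8 (gather 3 fiber): fiber=4 iron=2 silk=2
After 9 (consume 2 iron): fiber=4 silk=2
After 10 (gather 1 fiber): fiber=5 silk=2
After 11 (gather 3 silk): fiber=5 silk=5
After 12 (craft gear): fiber=5 gear=1 silk=2
After 13 (gather 3 iron): fiber=5 gear=1 iron=3 silk=2
After 14 (gather 2 zinc): fiber=5 gear=1 iron=3 silk=2 zinc=2
After 15 (craft lever): fiber=5 gear=1 iron=3 lever=1 silk=2

Answer: no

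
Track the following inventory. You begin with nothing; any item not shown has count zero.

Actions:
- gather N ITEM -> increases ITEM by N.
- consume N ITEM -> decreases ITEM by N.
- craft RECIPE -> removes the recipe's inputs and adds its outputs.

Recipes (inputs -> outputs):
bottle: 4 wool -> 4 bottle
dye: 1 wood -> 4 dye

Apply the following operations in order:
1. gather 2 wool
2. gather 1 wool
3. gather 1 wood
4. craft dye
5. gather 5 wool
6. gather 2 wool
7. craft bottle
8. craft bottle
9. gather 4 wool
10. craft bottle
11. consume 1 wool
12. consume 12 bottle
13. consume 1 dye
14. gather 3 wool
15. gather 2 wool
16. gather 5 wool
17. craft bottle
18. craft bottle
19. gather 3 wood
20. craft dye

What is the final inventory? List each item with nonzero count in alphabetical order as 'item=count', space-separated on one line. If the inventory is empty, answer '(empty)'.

Answer: bottle=8 dye=7 wood=2 wool=3

Derivation:
After 1 (gather 2 wool): wool=2
After 2 (gather 1 wool): wool=3
After 3 (gather 1 wood): wood=1 wool=3
After 4 (craft dye): dye=4 wool=3
After 5 (gather 5 wool): dye=4 wool=8
After 6 (gather 2 wool): dye=4 wool=10
After 7 (craft bottle): bottle=4 dye=4 wool=6
After 8 (craft bottle): bottle=8 dye=4 wool=2
After 9 (gather 4 wool): bottle=8 dye=4 wool=6
After 10 (craft bottle): bottle=12 dye=4 wool=2
After 11 (consume 1 wool): bottle=12 dye=4 wool=1
After 12 (consume 12 bottle): dye=4 wool=1
After 13 (consume 1 dye): dye=3 wool=1
After 14 (gather 3 wool): dye=3 wool=4
After 15 (gather 2 wool): dye=3 wool=6
After 16 (gather 5 wool): dye=3 wool=11
After 17 (craft bottle): bottle=4 dye=3 wool=7
After 18 (craft bottle): bottle=8 dye=3 wool=3
After 19 (gather 3 wood): bottle=8 dye=3 wood=3 wool=3
After 20 (craft dye): bottle=8 dye=7 wood=2 wool=3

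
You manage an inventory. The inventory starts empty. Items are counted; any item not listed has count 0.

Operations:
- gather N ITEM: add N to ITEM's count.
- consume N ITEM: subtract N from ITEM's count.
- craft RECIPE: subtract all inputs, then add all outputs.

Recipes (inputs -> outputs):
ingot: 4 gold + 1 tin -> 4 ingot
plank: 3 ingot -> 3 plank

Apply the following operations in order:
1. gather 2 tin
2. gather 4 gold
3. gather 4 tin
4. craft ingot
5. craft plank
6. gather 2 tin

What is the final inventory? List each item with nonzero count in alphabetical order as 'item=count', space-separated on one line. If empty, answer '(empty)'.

After 1 (gather 2 tin): tin=2
After 2 (gather 4 gold): gold=4 tin=2
After 3 (gather 4 tin): gold=4 tin=6
After 4 (craft ingot): ingot=4 tin=5
After 5 (craft plank): ingot=1 plank=3 tin=5
After 6 (gather 2 tin): ingot=1 plank=3 tin=7

Answer: ingot=1 plank=3 tin=7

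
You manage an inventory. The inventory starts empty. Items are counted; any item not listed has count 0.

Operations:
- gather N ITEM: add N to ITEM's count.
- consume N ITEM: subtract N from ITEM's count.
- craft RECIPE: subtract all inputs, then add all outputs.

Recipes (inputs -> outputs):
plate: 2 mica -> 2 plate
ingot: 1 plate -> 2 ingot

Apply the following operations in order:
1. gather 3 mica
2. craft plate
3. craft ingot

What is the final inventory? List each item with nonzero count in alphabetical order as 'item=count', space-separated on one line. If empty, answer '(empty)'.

After 1 (gather 3 mica): mica=3
After 2 (craft plate): mica=1 plate=2
After 3 (craft ingot): ingot=2 mica=1 plate=1

Answer: ingot=2 mica=1 plate=1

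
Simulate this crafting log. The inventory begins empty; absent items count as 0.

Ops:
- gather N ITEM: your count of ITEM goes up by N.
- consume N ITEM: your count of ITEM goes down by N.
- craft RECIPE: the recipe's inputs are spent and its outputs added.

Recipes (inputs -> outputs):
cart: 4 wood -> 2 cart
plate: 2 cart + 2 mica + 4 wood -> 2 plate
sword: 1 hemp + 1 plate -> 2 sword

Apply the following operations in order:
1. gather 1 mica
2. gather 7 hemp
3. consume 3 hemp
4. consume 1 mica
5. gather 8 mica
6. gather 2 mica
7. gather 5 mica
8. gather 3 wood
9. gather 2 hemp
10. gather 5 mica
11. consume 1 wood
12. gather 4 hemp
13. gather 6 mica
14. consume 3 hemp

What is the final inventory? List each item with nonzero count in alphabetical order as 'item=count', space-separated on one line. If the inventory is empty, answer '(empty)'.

After 1 (gather 1 mica): mica=1
After 2 (gather 7 hemp): hemp=7 mica=1
After 3 (consume 3 hemp): hemp=4 mica=1
After 4 (consume 1 mica): hemp=4
After 5 (gather 8 mica): hemp=4 mica=8
After 6 (gather 2 mica): hemp=4 mica=10
After 7 (gather 5 mica): hemp=4 mica=15
After 8 (gather 3 wood): hemp=4 mica=15 wood=3
After 9 (gather 2 hemp): hemp=6 mica=15 wood=3
After 10 (gather 5 mica): hemp=6 mica=20 wood=3
After 11 (consume 1 wood): hemp=6 mica=20 wood=2
After 12 (gather 4 hemp): hemp=10 mica=20 wood=2
After 13 (gather 6 mica): hemp=10 mica=26 wood=2
After 14 (consume 3 hemp): hemp=7 mica=26 wood=2

Answer: hemp=7 mica=26 wood=2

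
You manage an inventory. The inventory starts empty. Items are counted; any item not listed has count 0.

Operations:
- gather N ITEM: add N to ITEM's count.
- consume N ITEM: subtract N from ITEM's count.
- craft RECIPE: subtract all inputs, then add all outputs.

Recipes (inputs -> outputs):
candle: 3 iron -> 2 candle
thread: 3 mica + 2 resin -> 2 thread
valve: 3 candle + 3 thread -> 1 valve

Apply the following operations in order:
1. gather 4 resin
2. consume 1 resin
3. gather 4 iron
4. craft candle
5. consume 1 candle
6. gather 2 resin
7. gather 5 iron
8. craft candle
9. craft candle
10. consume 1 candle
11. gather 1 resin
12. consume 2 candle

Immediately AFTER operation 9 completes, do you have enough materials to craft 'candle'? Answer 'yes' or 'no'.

After 1 (gather 4 resin): resin=4
After 2 (consume 1 resin): resin=3
After 3 (gather 4 iron): iron=4 resin=3
After 4 (craft candle): candle=2 iron=1 resin=3
After 5 (consume 1 candle): candle=1 iron=1 resin=3
After 6 (gather 2 resin): candle=1 iron=1 resin=5
After 7 (gather 5 iron): candle=1 iron=6 resin=5
After 8 (craft candle): candle=3 iron=3 resin=5
After 9 (craft candle): candle=5 resin=5

Answer: no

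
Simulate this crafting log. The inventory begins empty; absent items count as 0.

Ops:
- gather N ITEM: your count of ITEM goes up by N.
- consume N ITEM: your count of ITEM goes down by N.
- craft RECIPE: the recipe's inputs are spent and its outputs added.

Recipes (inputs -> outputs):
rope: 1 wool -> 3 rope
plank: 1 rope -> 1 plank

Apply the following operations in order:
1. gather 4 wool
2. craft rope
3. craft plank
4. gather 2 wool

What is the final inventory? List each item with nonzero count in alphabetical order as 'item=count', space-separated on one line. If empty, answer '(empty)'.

Answer: plank=1 rope=2 wool=5

Derivation:
After 1 (gather 4 wool): wool=4
After 2 (craft rope): rope=3 wool=3
After 3 (craft plank): plank=1 rope=2 wool=3
After 4 (gather 2 wool): plank=1 rope=2 wool=5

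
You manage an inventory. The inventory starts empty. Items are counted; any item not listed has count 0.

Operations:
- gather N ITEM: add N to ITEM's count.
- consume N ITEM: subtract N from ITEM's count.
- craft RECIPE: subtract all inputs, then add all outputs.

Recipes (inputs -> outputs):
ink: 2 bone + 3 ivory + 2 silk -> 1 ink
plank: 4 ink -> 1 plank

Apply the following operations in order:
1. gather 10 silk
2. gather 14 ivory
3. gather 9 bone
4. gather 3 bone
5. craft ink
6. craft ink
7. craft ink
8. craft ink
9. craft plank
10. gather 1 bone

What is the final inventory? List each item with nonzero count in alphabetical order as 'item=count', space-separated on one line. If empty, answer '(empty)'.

Answer: bone=5 ivory=2 plank=1 silk=2

Derivation:
After 1 (gather 10 silk): silk=10
After 2 (gather 14 ivory): ivory=14 silk=10
After 3 (gather 9 bone): bone=9 ivory=14 silk=10
After 4 (gather 3 bone): bone=12 ivory=14 silk=10
After 5 (craft ink): bone=10 ink=1 ivory=11 silk=8
After 6 (craft ink): bone=8 ink=2 ivory=8 silk=6
After 7 (craft ink): bone=6 ink=3 ivory=5 silk=4
After 8 (craft ink): bone=4 ink=4 ivory=2 silk=2
After 9 (craft plank): bone=4 ivory=2 plank=1 silk=2
After 10 (gather 1 bone): bone=5 ivory=2 plank=1 silk=2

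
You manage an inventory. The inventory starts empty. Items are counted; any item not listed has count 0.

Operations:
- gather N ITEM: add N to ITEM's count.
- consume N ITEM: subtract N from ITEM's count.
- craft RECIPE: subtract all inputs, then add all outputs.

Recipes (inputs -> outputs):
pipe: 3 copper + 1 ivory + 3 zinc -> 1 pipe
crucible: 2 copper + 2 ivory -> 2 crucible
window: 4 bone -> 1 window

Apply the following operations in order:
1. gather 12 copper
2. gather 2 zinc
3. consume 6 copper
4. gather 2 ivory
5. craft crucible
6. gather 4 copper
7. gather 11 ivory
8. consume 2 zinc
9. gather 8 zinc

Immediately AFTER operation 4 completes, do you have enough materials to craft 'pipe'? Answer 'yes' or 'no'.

After 1 (gather 12 copper): copper=12
After 2 (gather 2 zinc): copper=12 zinc=2
After 3 (consume 6 copper): copper=6 zinc=2
After 4 (gather 2 ivory): copper=6 ivory=2 zinc=2

Answer: no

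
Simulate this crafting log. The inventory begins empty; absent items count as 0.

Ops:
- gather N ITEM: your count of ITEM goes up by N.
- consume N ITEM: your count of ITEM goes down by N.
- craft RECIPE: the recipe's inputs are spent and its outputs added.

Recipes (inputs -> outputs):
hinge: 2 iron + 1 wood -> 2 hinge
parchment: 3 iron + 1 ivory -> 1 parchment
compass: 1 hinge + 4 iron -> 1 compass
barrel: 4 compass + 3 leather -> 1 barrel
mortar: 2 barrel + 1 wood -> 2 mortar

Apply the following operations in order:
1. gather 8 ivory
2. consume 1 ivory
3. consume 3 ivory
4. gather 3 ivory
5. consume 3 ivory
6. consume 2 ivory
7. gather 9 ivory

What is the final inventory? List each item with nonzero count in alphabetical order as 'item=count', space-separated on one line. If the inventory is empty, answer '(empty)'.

After 1 (gather 8 ivory): ivory=8
After 2 (consume 1 ivory): ivory=7
After 3 (consume 3 ivory): ivory=4
After 4 (gather 3 ivory): ivory=7
After 5 (consume 3 ivory): ivory=4
After 6 (consume 2 ivory): ivory=2
After 7 (gather 9 ivory): ivory=11

Answer: ivory=11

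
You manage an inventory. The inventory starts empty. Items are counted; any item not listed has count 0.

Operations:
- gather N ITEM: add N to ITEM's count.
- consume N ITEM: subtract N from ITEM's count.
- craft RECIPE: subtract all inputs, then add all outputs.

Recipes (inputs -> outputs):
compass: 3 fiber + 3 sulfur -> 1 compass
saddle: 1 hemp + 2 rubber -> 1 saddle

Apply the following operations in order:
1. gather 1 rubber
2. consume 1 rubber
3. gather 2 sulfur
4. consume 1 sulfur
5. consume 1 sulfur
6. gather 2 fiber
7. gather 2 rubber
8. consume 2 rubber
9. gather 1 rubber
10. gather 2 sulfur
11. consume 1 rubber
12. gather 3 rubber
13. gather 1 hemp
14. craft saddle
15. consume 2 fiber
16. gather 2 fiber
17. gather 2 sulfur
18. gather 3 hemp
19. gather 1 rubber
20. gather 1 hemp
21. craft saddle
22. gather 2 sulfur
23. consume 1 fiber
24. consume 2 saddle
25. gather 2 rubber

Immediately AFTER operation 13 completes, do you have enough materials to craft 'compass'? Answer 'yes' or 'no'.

After 1 (gather 1 rubber): rubber=1
After 2 (consume 1 rubber): (empty)
After 3 (gather 2 sulfur): sulfur=2
After 4 (consume 1 sulfur): sulfur=1
After 5 (consume 1 sulfur): (empty)
After 6 (gather 2 fiber): fiber=2
After 7 (gather 2 rubber): fiber=2 rubber=2
After 8 (consume 2 rubber): fiber=2
After 9 (gather 1 rubber): fiber=2 rubber=1
After 10 (gather 2 sulfur): fiber=2 rubber=1 sulfur=2
After 11 (consume 1 rubber): fiber=2 sulfur=2
After 12 (gather 3 rubber): fiber=2 rubber=3 sulfur=2
After 13 (gather 1 hemp): fiber=2 hemp=1 rubber=3 sulfur=2

Answer: no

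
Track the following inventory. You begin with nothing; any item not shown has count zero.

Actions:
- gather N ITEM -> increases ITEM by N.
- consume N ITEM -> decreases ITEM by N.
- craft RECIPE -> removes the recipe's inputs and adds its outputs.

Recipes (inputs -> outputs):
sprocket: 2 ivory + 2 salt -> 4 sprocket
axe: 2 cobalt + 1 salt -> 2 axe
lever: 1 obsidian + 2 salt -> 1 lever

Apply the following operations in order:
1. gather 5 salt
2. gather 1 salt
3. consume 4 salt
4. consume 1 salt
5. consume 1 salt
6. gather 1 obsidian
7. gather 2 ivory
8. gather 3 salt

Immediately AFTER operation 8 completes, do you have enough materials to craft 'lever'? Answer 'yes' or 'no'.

After 1 (gather 5 salt): salt=5
After 2 (gather 1 salt): salt=6
After 3 (consume 4 salt): salt=2
After 4 (consume 1 salt): salt=1
After 5 (consume 1 salt): (empty)
After 6 (gather 1 obsidian): obsidian=1
After 7 (gather 2 ivory): ivory=2 obsidian=1
After 8 (gather 3 salt): ivory=2 obsidian=1 salt=3

Answer: yes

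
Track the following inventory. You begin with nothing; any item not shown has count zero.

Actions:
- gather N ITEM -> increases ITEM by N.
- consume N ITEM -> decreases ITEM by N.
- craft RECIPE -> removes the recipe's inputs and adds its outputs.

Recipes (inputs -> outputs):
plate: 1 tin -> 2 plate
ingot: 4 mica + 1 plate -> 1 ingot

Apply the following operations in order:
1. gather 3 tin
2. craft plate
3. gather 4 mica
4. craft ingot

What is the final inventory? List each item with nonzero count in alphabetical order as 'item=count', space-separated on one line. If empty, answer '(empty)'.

After 1 (gather 3 tin): tin=3
After 2 (craft plate): plate=2 tin=2
After 3 (gather 4 mica): mica=4 plate=2 tin=2
After 4 (craft ingot): ingot=1 plate=1 tin=2

Answer: ingot=1 plate=1 tin=2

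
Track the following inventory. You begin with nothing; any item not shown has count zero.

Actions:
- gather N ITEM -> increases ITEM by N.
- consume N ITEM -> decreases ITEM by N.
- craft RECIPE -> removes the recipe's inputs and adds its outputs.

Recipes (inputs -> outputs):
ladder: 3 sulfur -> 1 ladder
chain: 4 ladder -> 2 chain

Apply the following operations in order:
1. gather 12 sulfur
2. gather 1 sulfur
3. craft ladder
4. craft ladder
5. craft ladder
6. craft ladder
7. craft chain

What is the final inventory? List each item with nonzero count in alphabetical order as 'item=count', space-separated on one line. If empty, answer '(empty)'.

Answer: chain=2 sulfur=1

Derivation:
After 1 (gather 12 sulfur): sulfur=12
After 2 (gather 1 sulfur): sulfur=13
After 3 (craft ladder): ladder=1 sulfur=10
After 4 (craft ladder): ladder=2 sulfur=7
After 5 (craft ladder): ladder=3 sulfur=4
After 6 (craft ladder): ladder=4 sulfur=1
After 7 (craft chain): chain=2 sulfur=1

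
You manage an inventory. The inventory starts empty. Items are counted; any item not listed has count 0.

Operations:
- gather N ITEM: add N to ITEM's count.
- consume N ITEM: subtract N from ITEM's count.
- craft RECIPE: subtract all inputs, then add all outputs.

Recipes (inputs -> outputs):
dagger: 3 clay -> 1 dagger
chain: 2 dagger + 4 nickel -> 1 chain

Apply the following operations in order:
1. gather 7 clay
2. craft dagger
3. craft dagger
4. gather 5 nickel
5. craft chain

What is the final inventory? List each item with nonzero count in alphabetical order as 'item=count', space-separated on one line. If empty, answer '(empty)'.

Answer: chain=1 clay=1 nickel=1

Derivation:
After 1 (gather 7 clay): clay=7
After 2 (craft dagger): clay=4 dagger=1
After 3 (craft dagger): clay=1 dagger=2
After 4 (gather 5 nickel): clay=1 dagger=2 nickel=5
After 5 (craft chain): chain=1 clay=1 nickel=1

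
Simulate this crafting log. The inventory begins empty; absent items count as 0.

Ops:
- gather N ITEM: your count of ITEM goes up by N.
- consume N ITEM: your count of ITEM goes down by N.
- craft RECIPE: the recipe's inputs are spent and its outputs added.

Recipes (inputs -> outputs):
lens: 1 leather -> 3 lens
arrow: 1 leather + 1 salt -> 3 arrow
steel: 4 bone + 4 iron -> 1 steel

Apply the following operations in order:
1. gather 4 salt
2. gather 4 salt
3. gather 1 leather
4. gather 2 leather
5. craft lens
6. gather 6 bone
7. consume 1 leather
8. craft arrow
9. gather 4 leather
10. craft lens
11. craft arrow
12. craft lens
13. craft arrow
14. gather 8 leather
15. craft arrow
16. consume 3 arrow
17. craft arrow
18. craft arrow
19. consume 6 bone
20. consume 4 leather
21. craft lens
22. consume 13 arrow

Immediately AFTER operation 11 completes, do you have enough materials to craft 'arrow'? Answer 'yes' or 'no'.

After 1 (gather 4 salt): salt=4
After 2 (gather 4 salt): salt=8
After 3 (gather 1 leather): leather=1 salt=8
After 4 (gather 2 leather): leather=3 salt=8
After 5 (craft lens): leather=2 lens=3 salt=8
After 6 (gather 6 bone): bone=6 leather=2 lens=3 salt=8
After 7 (consume 1 leather): bone=6 leather=1 lens=3 salt=8
After 8 (craft arrow): arrow=3 bone=6 lens=3 salt=7
After 9 (gather 4 leather): arrow=3 bone=6 leather=4 lens=3 salt=7
After 10 (craft lens): arrow=3 bone=6 leather=3 lens=6 salt=7
After 11 (craft arrow): arrow=6 bone=6 leather=2 lens=6 salt=6

Answer: yes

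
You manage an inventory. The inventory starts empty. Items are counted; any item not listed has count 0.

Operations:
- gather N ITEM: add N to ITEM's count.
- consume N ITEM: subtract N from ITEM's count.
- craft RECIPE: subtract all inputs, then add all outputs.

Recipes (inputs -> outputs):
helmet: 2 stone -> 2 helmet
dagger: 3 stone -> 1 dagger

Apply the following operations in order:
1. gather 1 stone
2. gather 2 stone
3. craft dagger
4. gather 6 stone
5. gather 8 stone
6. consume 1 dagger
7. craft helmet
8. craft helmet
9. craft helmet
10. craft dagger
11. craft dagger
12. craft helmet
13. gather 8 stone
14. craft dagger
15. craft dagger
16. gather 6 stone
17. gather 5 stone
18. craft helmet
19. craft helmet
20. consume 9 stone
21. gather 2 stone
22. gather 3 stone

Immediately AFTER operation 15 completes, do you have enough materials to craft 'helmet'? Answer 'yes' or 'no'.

Answer: yes

Derivation:
After 1 (gather 1 stone): stone=1
After 2 (gather 2 stone): stone=3
After 3 (craft dagger): dagger=1
After 4 (gather 6 stone): dagger=1 stone=6
After 5 (gather 8 stone): dagger=1 stone=14
After 6 (consume 1 dagger): stone=14
After 7 (craft helmet): helmet=2 stone=12
After 8 (craft helmet): helmet=4 stone=10
After 9 (craft helmet): helmet=6 stone=8
After 10 (craft dagger): dagger=1 helmet=6 stone=5
After 11 (craft dagger): dagger=2 helmet=6 stone=2
After 12 (craft helmet): dagger=2 helmet=8
After 13 (gather 8 stone): dagger=2 helmet=8 stone=8
After 14 (craft dagger): dagger=3 helmet=8 stone=5
After 15 (craft dagger): dagger=4 helmet=8 stone=2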